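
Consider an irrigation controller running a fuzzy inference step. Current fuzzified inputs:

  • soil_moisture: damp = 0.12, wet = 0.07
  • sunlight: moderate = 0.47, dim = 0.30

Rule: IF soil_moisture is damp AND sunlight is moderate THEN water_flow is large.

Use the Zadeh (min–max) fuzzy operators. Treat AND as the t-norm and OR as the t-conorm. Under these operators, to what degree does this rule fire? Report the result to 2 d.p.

firing strength: damp=0.12, moderate=0.47; AND[min(a, b)] → w = 0.12

0.12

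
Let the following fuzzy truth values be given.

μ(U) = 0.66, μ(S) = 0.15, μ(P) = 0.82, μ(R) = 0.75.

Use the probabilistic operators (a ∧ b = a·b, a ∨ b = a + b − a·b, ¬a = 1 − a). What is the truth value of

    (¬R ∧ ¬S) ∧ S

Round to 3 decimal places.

0.032

¬R = 1 − 0.7500 = 0.2500
¬S = 1 − 0.1500 = 0.8500
¬R ∧ ¬S = a·b on (0.2500, 0.8500) = 0.2125
(¬R ∧ ¬S) ∧ S = a·b on (0.2125, 0.1500) = 0.0319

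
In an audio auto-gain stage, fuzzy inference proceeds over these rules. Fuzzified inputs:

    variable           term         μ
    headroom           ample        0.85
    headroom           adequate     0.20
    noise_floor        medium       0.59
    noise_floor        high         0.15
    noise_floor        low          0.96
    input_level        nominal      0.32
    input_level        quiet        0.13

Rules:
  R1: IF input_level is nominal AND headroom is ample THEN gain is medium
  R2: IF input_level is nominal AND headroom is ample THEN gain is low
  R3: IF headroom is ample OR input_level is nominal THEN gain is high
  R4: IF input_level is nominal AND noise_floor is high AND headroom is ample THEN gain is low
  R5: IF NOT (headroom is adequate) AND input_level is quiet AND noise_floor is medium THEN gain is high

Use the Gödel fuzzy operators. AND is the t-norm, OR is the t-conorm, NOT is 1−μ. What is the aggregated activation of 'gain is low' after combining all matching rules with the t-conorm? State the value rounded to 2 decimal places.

0.32

R1: nominal=0.32, ample=0.85; AND[min(a, b)] → w = 0.32
R2: nominal=0.32, ample=0.85; AND[min(a, b)] → w = 0.32
R3: ample=0.85, nominal=0.32; OR[max(a, b)] → w = 0.85
R4: nominal=0.32, high=0.15, ample=0.85; AND[min(a, b)] → w = 0.15
R5: ¬adequate=1−0.20=0.80, quiet=0.13, medium=0.59; AND[min(a, b)] → w = 0.13
Rules with consequent 'low': {R2, R4} → strengths 0.32, 0.15
Aggregate via t-conorm [max(a, b)]: 0.32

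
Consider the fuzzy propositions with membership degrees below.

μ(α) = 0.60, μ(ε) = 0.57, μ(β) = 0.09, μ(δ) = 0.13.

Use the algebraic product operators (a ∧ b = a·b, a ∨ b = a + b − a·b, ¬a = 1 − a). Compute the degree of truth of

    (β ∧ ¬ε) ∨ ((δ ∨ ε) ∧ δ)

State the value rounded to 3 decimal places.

¬ε = 1 − 0.5700 = 0.4300
β ∧ ¬ε = a·b on (0.0900, 0.4300) = 0.0387
δ ∨ ε = a + b − a·b on (0.1300, 0.5700) = 0.6259
(δ ∨ ε) ∧ δ = a·b on (0.6259, 0.1300) = 0.0814
(β ∧ ¬ε) ∨ ((δ ∨ ε) ∧ δ) = a + b − a·b on (0.0387, 0.0814) = 0.1169

0.117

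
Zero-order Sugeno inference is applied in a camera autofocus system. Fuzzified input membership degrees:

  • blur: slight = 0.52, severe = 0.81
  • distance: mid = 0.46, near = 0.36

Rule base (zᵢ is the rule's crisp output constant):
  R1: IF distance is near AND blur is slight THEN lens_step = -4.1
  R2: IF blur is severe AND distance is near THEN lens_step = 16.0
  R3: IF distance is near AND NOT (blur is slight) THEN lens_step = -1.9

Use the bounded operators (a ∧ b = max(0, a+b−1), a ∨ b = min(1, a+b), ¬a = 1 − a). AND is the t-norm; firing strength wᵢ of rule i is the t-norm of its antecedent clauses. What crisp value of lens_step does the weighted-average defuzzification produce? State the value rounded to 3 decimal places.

R1 (z=-4.1): near=0.36, slight=0.52; AND[max(0, a+b−1)] → w = 0.00
R2 (z=16.0): severe=0.81, near=0.36; AND[max(0, a+b−1)] → w = 0.17
R3 (z=-1.9): near=0.36, ¬slight=1−0.52=0.48; AND[max(0, a+b−1)] → w = 0.00
Weighted average = (0.00·-4.1 + 0.17·16.0 + 0.00·-1.9) / (0.00 + 0.17 + 0.00)
  = 2.7200 / 0.1700 = 16.000

16.000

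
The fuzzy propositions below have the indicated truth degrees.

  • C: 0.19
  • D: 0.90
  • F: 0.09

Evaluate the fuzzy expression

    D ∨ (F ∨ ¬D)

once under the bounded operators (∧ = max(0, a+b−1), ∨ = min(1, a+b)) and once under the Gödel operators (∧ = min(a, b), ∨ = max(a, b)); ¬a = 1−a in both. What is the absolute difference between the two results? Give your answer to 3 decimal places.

0.100

Under bounded:
  ¬D = 1 − 0.90 = 0.10
  F ∨ ¬D = min(1, a+b) on (0.09, 0.10) = 0.19
  D ∨ (F ∨ ¬D) = min(1, a+b) on (0.90, 0.19) = 1.00
  → value = 1.0000
Under Gödel:
  ¬D = 1 − 0.90 = 0.10
  F ∨ ¬D = max(a, b) on (0.09, 0.10) = 0.10
  D ∨ (F ∨ ¬D) = max(a, b) on (0.90, 0.10) = 0.90
  → value = 0.9000
|1.0000 − 0.9000| = 0.100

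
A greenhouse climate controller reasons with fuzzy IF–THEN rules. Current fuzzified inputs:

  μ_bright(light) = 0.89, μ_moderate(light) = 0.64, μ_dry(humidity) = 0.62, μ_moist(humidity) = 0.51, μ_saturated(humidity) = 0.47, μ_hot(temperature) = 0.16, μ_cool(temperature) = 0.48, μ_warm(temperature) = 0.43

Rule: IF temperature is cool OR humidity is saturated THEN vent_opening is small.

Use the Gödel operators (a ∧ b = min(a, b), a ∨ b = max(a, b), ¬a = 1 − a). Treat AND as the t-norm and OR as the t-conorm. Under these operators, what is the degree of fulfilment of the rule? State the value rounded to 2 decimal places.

firing strength: cool=0.48, saturated=0.47; OR[max(a, b)] → w = 0.48

0.48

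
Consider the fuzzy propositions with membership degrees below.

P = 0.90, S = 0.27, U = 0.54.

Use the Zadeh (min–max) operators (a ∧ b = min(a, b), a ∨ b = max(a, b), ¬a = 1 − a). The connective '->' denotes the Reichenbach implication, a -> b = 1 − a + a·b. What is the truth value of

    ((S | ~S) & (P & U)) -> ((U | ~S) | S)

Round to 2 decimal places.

0.85

~S = 1 − 0.27 = 0.73
S | ~S = max(a, b) on (0.27, 0.73) = 0.73
P & U = min(a, b) on (0.90, 0.54) = 0.54
(S | ~S) & (P & U) = min(a, b) on (0.73, 0.54) = 0.54
~S = 1 − 0.27 = 0.73
U | ~S = max(a, b) on (0.54, 0.73) = 0.73
(U | ~S) | S = max(a, b) on (0.73, 0.27) = 0.73
((S | ~S) & (P & U)) -> ((U | ~S) | S)  [Reichenbach: 1 − a + a·b] with a=0.54, b=0.73 → 0.85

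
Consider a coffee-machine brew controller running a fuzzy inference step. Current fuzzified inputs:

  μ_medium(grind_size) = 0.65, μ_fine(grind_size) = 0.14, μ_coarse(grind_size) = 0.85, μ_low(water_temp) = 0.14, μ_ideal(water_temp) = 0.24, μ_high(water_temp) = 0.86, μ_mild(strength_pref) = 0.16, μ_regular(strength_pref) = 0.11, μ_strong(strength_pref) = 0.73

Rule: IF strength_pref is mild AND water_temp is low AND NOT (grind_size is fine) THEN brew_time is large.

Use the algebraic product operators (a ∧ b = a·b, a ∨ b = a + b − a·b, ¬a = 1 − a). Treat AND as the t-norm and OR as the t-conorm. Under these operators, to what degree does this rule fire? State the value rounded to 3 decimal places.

firing strength: mild=0.16, low=0.14, ¬fine=1−0.14=0.86; AND[a·b] → w = 0.0193

0.019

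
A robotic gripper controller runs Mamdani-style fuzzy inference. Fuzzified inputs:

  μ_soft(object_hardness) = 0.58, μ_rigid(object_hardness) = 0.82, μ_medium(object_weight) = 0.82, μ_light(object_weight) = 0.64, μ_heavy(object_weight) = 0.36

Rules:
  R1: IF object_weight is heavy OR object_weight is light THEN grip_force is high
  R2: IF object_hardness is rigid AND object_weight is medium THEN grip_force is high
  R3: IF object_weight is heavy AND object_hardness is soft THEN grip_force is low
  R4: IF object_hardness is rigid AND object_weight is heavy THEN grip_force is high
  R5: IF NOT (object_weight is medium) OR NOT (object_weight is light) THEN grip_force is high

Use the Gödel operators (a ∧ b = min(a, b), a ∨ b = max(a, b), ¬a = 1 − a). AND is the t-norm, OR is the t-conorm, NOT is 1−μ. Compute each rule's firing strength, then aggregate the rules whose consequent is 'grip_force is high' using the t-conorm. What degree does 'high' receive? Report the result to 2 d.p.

0.82

R1: heavy=0.36, light=0.64; OR[max(a, b)] → w = 0.64
R2: rigid=0.82, medium=0.82; AND[min(a, b)] → w = 0.82
R3: heavy=0.36, soft=0.58; AND[min(a, b)] → w = 0.36
R4: rigid=0.82, heavy=0.36; AND[min(a, b)] → w = 0.36
R5: ¬medium=1−0.82=0.18, ¬light=1−0.64=0.36; OR[max(a, b)] → w = 0.36
Rules with consequent 'high': {R1, R2, R4, R5} → strengths 0.64, 0.82, 0.36, 0.36
Aggregate via t-conorm [max(a, b)]: 0.82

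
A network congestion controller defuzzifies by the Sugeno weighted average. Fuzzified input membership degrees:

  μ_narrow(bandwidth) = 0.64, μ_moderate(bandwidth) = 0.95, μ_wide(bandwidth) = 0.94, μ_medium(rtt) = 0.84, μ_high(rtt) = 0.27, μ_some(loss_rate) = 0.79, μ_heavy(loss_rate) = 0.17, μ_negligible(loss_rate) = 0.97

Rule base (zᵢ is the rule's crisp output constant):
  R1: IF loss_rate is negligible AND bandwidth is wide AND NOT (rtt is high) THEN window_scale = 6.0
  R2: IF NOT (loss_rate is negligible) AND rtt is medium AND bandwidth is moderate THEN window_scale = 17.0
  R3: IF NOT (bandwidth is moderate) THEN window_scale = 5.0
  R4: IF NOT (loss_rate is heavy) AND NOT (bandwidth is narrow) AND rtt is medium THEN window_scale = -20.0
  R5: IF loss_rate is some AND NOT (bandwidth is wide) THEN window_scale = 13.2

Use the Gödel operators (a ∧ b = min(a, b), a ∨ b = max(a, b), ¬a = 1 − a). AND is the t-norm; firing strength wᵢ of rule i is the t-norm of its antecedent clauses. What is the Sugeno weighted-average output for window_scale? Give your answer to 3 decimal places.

-1.031

R1 (z=6.0): negligible=0.97, wide=0.94, ¬high=1−0.27=0.73; AND[min(a, b)] → w = 0.73
R2 (z=17.0): ¬negligible=1−0.97=0.03, medium=0.84, moderate=0.95; AND[min(a, b)] → w = 0.03
R3 (z=5.0): ¬moderate=1−0.95=0.05 → w = 0.05
R4 (z=-20.0): ¬heavy=1−0.17=0.83, ¬narrow=1−0.64=0.36, medium=0.84; AND[min(a, b)] → w = 0.36
R5 (z=13.2): some=0.79, ¬wide=1−0.94=0.06; AND[min(a, b)] → w = 0.06
Weighted average = (0.73·6.0 + 0.03·17.0 + 0.05·5.0 + 0.36·-20.0 + 0.06·13.2) / (0.73 + 0.03 + 0.05 + 0.36 + 0.06)
  = -1.2680 / 1.2300 = -1.031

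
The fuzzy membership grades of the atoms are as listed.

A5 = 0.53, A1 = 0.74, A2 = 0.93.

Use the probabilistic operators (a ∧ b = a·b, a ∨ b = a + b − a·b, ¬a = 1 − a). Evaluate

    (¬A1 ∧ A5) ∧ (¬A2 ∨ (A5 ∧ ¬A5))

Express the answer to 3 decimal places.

¬A1 = 1 − 0.7400 = 0.2600
¬A1 ∧ A5 = a·b on (0.2600, 0.5300) = 0.1378
¬A2 = 1 − 0.9300 = 0.0700
¬A5 = 1 − 0.5300 = 0.4700
A5 ∧ ¬A5 = a·b on (0.5300, 0.4700) = 0.2491
¬A2 ∨ (A5 ∧ ¬A5) = a + b − a·b on (0.0700, 0.2491) = 0.3017
(¬A1 ∧ A5) ∧ (¬A2 ∨ (A5 ∧ ¬A5)) = a·b on (0.1378, 0.3017) = 0.0416

0.042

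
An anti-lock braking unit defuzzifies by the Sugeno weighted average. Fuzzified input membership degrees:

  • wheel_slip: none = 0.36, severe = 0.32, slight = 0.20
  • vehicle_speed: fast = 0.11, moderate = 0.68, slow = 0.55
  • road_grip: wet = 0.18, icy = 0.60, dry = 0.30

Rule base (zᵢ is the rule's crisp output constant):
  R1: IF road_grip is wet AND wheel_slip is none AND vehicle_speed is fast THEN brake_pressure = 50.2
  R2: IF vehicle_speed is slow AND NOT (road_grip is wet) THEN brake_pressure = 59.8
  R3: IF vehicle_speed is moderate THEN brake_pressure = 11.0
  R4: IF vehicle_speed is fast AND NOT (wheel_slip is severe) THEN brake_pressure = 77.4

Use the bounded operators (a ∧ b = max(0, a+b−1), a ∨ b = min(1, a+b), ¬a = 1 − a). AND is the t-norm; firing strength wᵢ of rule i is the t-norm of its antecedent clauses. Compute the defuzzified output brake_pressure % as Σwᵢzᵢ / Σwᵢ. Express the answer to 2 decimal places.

28.20

R1 (z=50.2): wet=0.18, none=0.36, fast=0.11; AND[max(0, a+b−1)] → w = 0.00
R2 (z=59.8): slow=0.55, ¬wet=1−0.18=0.82; AND[max(0, a+b−1)] → w = 0.37
R3 (z=11.0): moderate=0.68 → w = 0.68
R4 (z=77.4): fast=0.11, ¬severe=1−0.32=0.68; AND[max(0, a+b−1)] → w = 0.00
Weighted average = (0.00·50.2 + 0.37·59.8 + 0.68·11.0 + 0.00·77.4) / (0.00 + 0.37 + 0.68 + 0.00)
  = 29.6060 / 1.0500 = 28.20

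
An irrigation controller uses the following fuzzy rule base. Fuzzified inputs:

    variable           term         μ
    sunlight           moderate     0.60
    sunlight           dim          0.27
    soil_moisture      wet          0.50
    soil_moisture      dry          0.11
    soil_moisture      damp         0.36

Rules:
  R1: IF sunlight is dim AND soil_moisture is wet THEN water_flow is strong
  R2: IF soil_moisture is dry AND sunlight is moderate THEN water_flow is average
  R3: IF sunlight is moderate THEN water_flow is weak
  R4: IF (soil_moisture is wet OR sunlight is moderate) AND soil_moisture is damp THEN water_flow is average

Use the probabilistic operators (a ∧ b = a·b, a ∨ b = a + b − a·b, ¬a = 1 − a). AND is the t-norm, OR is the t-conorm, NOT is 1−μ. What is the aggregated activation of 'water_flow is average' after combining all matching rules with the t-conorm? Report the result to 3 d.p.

R1: dim=0.27, wet=0.50; AND[a·b] → w = 0.1350
R2: dry=0.11, moderate=0.60; AND[a·b] → w = 0.0660
R3: moderate=0.60 → w = 0.6000
R4: (wet=0.50 OR moderate=0.60) = 0.8000; AND[a·b] with damp=0.36 → w = 0.2880
Rules with consequent 'average': {R2, R4} → strengths 0.0660, 0.2880
Aggregate via t-conorm [a + b − a·b]: 0.3350

0.335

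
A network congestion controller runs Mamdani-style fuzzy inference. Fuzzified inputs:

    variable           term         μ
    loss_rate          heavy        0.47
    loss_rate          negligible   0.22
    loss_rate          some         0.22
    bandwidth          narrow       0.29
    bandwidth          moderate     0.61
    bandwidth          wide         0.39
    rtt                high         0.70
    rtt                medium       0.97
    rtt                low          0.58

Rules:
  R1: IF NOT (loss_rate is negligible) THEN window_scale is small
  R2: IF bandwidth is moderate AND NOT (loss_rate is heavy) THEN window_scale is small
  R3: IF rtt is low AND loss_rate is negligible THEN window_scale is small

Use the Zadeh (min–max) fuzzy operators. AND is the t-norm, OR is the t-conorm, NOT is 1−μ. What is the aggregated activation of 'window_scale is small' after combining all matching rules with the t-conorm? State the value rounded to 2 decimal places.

0.78

R1: ¬negligible=1−0.22=0.78 → w = 0.78
R2: moderate=0.61, ¬heavy=1−0.47=0.53; AND[min(a, b)] → w = 0.53
R3: low=0.58, negligible=0.22; AND[min(a, b)] → w = 0.22
Rules with consequent 'small': {R1, R2, R3} → strengths 0.78, 0.53, 0.22
Aggregate via t-conorm [max(a, b)]: 0.78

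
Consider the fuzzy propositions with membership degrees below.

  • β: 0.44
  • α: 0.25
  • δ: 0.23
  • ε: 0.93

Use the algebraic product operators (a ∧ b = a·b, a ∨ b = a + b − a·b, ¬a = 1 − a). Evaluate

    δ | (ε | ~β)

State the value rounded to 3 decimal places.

~β = 1 − 0.4400 = 0.5600
ε | ~β = a + b − a·b on (0.9300, 0.5600) = 0.9692
δ | (ε | ~β) = a + b − a·b on (0.2300, 0.9692) = 0.9763

0.976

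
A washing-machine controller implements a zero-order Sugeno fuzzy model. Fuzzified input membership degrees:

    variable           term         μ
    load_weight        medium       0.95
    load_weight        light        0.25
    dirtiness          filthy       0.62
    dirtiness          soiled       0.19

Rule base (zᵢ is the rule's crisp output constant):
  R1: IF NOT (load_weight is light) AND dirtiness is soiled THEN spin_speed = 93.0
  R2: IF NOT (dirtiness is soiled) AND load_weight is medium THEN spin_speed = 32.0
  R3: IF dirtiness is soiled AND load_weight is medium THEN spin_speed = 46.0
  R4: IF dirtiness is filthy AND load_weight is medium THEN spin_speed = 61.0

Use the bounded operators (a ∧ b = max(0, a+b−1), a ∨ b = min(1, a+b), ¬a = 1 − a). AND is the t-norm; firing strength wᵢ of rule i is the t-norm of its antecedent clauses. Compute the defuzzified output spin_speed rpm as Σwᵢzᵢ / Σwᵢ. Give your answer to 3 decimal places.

44.578

R1 (z=93.0): ¬light=1−0.25=0.75, soiled=0.19; AND[max(0, a+b−1)] → w = 0.00
R2 (z=32.0): ¬soiled=1−0.19=0.81, medium=0.95; AND[max(0, a+b−1)] → w = 0.76
R3 (z=46.0): soiled=0.19, medium=0.95; AND[max(0, a+b−1)] → w = 0.14
R4 (z=61.0): filthy=0.62, medium=0.95; AND[max(0, a+b−1)] → w = 0.57
Weighted average = (0.00·93.0 + 0.76·32.0 + 0.14·46.0 + 0.57·61.0) / (0.00 + 0.76 + 0.14 + 0.57)
  = 65.5300 / 1.4700 = 44.578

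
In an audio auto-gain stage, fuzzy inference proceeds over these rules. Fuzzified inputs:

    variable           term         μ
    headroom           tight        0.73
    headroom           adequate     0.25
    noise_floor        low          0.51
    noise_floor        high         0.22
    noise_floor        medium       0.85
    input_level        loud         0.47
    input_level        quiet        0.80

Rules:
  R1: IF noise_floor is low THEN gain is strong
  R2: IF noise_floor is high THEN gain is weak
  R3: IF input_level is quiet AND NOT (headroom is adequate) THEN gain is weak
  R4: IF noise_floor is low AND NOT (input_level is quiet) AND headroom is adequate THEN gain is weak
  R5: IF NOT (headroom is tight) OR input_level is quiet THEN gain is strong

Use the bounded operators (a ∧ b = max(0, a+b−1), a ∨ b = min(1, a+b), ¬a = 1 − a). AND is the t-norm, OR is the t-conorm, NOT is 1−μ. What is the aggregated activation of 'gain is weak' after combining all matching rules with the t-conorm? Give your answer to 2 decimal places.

R1: low=0.51 → w = 0.51
R2: high=0.22 → w = 0.22
R3: quiet=0.80, ¬adequate=1−0.25=0.75; AND[max(0, a+b−1)] → w = 0.55
R4: low=0.51, ¬quiet=1−0.80=0.20, adequate=0.25; AND[max(0, a+b−1)] → w = 0.00
R5: ¬tight=1−0.73=0.27, quiet=0.80; OR[min(1, a+b)] → w = 1.00
Rules with consequent 'weak': {R2, R3, R4} → strengths 0.22, 0.55, 0.00
Aggregate via t-conorm [min(1, a+b)]: 0.77

0.77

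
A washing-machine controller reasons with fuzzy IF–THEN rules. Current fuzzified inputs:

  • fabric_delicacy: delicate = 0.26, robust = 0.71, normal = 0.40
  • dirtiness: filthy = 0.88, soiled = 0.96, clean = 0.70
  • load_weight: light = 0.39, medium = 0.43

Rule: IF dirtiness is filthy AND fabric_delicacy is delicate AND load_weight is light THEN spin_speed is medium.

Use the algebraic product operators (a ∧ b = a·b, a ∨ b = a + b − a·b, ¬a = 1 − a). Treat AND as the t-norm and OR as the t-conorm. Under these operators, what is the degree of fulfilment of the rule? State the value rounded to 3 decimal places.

firing strength: filthy=0.88, delicate=0.26, light=0.39; AND[a·b] → w = 0.0892

0.089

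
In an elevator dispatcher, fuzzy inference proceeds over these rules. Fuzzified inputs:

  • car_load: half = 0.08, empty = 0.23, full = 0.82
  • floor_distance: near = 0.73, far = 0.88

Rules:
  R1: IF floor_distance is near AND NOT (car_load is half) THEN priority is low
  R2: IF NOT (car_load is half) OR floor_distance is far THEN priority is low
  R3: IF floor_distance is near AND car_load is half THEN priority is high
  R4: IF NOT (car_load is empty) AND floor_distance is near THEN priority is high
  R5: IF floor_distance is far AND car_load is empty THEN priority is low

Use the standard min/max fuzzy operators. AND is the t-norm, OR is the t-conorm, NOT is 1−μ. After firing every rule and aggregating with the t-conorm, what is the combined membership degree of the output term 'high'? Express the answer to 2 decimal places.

R1: near=0.73, ¬half=1−0.08=0.92; AND[min(a, b)] → w = 0.73
R2: ¬half=1−0.08=0.92, far=0.88; OR[max(a, b)] → w = 0.92
R3: near=0.73, half=0.08; AND[min(a, b)] → w = 0.08
R4: ¬empty=1−0.23=0.77, near=0.73; AND[min(a, b)] → w = 0.73
R5: far=0.88, empty=0.23; AND[min(a, b)] → w = 0.23
Rules with consequent 'high': {R3, R4} → strengths 0.08, 0.73
Aggregate via t-conorm [max(a, b)]: 0.73

0.73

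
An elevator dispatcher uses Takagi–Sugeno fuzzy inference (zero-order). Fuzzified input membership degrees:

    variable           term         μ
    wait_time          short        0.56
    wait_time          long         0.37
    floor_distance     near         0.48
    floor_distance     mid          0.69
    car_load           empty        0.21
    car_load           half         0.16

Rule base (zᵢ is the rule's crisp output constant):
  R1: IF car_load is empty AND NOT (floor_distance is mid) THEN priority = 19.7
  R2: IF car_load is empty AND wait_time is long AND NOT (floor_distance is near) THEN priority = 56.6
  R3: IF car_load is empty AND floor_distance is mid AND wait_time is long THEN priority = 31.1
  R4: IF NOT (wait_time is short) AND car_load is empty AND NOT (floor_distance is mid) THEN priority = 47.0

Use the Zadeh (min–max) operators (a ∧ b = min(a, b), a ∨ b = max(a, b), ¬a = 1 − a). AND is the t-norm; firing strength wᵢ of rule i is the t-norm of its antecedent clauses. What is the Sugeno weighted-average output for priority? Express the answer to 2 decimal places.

R1 (z=19.7): empty=0.21, ¬mid=1−0.69=0.31; AND[min(a, b)] → w = 0.21
R2 (z=56.6): empty=0.21, long=0.37, ¬near=1−0.48=0.52; AND[min(a, b)] → w = 0.21
R3 (z=31.1): empty=0.21, mid=0.69, long=0.37; AND[min(a, b)] → w = 0.21
R4 (z=47.0): ¬short=1−0.56=0.44, empty=0.21, ¬mid=1−0.69=0.31; AND[min(a, b)] → w = 0.21
Weighted average = (0.21·19.7 + 0.21·56.6 + 0.21·31.1 + 0.21·47.0) / (0.21 + 0.21 + 0.21 + 0.21)
  = 32.4240 / 0.8400 = 38.60

38.60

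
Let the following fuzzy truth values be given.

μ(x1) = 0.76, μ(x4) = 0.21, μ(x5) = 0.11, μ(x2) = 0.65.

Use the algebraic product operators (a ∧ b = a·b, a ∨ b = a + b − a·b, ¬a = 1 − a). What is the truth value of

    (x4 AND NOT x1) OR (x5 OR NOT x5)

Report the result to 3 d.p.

0.907

NOT x1 = 1 − 0.7600 = 0.2400
x4 AND NOT x1 = a·b on (0.2100, 0.2400) = 0.0504
NOT x5 = 1 − 0.1100 = 0.8900
x5 OR NOT x5 = a + b − a·b on (0.1100, 0.8900) = 0.9021
(x4 AND NOT x1) OR (x5 OR NOT x5) = a + b − a·b on (0.0504, 0.9021) = 0.9070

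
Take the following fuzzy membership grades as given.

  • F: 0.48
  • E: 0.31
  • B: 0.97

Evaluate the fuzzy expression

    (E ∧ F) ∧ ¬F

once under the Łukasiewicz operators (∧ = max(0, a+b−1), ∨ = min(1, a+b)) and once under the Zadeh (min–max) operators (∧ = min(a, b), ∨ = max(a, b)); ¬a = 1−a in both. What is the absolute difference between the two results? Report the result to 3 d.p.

0.310

Under Łukasiewicz:
  E ∧ F = max(0, a+b−1) on (0.31, 0.48) = 0.00
  ¬F = 1 − 0.48 = 0.52
  (E ∧ F) ∧ ¬F = max(0, a+b−1) on (0.00, 0.52) = 0.00
  → value = 0.0000
Under Zadeh (min–max):
  E ∧ F = min(a, b) on (0.31, 0.48) = 0.31
  ¬F = 1 − 0.48 = 0.52
  (E ∧ F) ∧ ¬F = min(a, b) on (0.31, 0.52) = 0.31
  → value = 0.3100
|0.0000 − 0.3100| = 0.310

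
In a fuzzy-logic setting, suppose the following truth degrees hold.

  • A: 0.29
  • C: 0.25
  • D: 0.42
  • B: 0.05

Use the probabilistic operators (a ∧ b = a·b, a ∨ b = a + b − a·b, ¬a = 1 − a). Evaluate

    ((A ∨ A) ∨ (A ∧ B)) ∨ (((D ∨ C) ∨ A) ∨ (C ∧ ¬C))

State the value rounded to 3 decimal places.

A ∨ A = a + b − a·b on (0.2900, 0.2900) = 0.4959
A ∧ B = a·b on (0.2900, 0.0500) = 0.0145
(A ∨ A) ∨ (A ∧ B) = a + b − a·b on (0.4959, 0.0145) = 0.5032
D ∨ C = a + b − a·b on (0.4200, 0.2500) = 0.5650
(D ∨ C) ∨ A = a + b − a·b on (0.5650, 0.2900) = 0.6912
¬C = 1 − 0.2500 = 0.7500
C ∧ ¬C = a·b on (0.2500, 0.7500) = 0.1875
((D ∨ C) ∨ A) ∨ (C ∧ ¬C) = a + b − a·b on (0.6912, 0.1875) = 0.7491
((A ∨ A) ∨ (A ∧ B)) ∨ (((D ∨ C) ∨ A) ∨ (C ∧ ¬C)) = a + b − a·b on (0.5032, 0.7491) = 0.8753

0.875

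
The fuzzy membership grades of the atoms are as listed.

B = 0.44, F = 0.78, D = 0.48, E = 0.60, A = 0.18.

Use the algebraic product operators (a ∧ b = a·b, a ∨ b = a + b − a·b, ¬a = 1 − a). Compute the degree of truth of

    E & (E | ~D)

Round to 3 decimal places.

0.485

~D = 1 − 0.4800 = 0.5200
E | ~D = a + b − a·b on (0.6000, 0.5200) = 0.8080
E & (E | ~D) = a·b on (0.6000, 0.8080) = 0.4848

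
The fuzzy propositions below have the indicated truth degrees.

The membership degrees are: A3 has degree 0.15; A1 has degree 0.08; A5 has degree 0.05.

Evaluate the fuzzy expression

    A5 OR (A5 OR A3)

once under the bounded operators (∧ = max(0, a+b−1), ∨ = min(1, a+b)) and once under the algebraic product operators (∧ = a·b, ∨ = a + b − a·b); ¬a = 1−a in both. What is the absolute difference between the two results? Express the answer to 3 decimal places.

0.017

Under bounded:
  A5 OR A3 = min(1, a+b) on (0.05, 0.15) = 0.20
  A5 OR (A5 OR A3) = min(1, a+b) on (0.05, 0.20) = 0.25
  → value = 0.2500
Under algebraic product:
  A5 OR A3 = a + b − a·b on (0.0500, 0.1500) = 0.1925
  A5 OR (A5 OR A3) = a + b − a·b on (0.0500, 0.1925) = 0.2329
  → value = 0.2329
|0.2500 − 0.2329| = 0.017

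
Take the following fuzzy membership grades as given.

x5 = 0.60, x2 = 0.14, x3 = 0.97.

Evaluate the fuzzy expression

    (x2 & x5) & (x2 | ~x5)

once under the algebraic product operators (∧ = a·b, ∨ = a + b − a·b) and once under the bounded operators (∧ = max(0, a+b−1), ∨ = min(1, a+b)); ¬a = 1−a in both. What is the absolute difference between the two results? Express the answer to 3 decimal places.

Under algebraic product:
  x2 & x5 = a·b on (0.1400, 0.6000) = 0.0840
  ~x5 = 1 − 0.6000 = 0.4000
  x2 | ~x5 = a + b − a·b on (0.1400, 0.4000) = 0.4840
  (x2 & x5) & (x2 | ~x5) = a·b on (0.0840, 0.4840) = 0.0407
  → value = 0.0407
Under bounded:
  x2 & x5 = max(0, a+b−1) on (0.14, 0.60) = 0.00
  ~x5 = 1 − 0.60 = 0.40
  x2 | ~x5 = min(1, a+b) on (0.14, 0.40) = 0.54
  (x2 & x5) & (x2 | ~x5) = max(0, a+b−1) on (0.00, 0.54) = 0.00
  → value = 0.0000
|0.0407 − 0.0000| = 0.041

0.041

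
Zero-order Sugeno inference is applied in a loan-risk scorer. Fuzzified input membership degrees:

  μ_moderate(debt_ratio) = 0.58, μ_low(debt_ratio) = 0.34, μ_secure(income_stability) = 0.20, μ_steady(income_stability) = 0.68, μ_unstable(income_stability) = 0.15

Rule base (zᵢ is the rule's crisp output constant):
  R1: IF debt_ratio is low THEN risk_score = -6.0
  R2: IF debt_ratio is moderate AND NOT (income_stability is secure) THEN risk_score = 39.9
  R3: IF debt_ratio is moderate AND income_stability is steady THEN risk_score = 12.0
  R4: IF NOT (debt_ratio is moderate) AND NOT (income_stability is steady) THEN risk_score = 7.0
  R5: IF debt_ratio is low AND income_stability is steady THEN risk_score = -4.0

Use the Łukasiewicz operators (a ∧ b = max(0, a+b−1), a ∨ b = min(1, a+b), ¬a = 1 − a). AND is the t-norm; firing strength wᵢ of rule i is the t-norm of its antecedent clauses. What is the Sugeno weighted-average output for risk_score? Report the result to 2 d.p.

16.16

R1 (z=-6.0): low=0.34 → w = 0.34
R2 (z=39.9): moderate=0.58, ¬secure=1−0.20=0.80; AND[max(0, a+b−1)] → w = 0.38
R3 (z=12.0): moderate=0.58, steady=0.68; AND[max(0, a+b−1)] → w = 0.26
R4 (z=7.0): ¬moderate=1−0.58=0.42, ¬steady=1−0.68=0.32; AND[max(0, a+b−1)] → w = 0.00
R5 (z=-4.0): low=0.34, steady=0.68; AND[max(0, a+b−1)] → w = 0.02
Weighted average = (0.34·-6.0 + 0.38·39.9 + 0.26·12.0 + 0.00·7.0 + 0.02·-4.0) / (0.34 + 0.38 + 0.26 + 0.00 + 0.02)
  = 16.1620 / 1.0000 = 16.16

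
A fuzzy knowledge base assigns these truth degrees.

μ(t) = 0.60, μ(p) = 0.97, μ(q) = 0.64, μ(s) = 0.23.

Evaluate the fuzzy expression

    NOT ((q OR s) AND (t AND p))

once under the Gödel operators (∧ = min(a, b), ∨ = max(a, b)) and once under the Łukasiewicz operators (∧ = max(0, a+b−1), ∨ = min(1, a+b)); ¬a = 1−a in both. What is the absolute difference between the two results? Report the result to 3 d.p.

Under Gödel:
  q OR s = max(a, b) on (0.64, 0.23) = 0.64
  t AND p = min(a, b) on (0.60, 0.97) = 0.60
  (q OR s) AND (t AND p) = min(a, b) on (0.64, 0.60) = 0.60
  NOT ((q OR s) AND (t AND p)) = 1 − 0.60 = 0.40
  → value = 0.4000
Under Łukasiewicz:
  q OR s = min(1, a+b) on (0.64, 0.23) = 0.87
  t AND p = max(0, a+b−1) on (0.60, 0.97) = 0.57
  (q OR s) AND (t AND p) = max(0, a+b−1) on (0.87, 0.57) = 0.44
  NOT ((q OR s) AND (t AND p)) = 1 − 0.44 = 0.56
  → value = 0.5600
|0.4000 − 0.5600| = 0.160

0.160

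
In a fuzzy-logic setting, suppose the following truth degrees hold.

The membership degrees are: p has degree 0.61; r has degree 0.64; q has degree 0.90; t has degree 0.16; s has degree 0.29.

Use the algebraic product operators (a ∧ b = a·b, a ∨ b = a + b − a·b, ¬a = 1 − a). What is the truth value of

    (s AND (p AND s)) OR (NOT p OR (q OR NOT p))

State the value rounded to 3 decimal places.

0.965

p AND s = a·b on (0.6100, 0.2900) = 0.1769
s AND (p AND s) = a·b on (0.2900, 0.1769) = 0.0513
NOT p = 1 − 0.6100 = 0.3900
NOT p = 1 − 0.6100 = 0.3900
q OR NOT p = a + b − a·b on (0.9000, 0.3900) = 0.9390
NOT p OR (q OR NOT p) = a + b − a·b on (0.3900, 0.9390) = 0.9628
(s AND (p AND s)) OR (NOT p OR (q OR NOT p)) = a + b − a·b on (0.0513, 0.9628) = 0.9647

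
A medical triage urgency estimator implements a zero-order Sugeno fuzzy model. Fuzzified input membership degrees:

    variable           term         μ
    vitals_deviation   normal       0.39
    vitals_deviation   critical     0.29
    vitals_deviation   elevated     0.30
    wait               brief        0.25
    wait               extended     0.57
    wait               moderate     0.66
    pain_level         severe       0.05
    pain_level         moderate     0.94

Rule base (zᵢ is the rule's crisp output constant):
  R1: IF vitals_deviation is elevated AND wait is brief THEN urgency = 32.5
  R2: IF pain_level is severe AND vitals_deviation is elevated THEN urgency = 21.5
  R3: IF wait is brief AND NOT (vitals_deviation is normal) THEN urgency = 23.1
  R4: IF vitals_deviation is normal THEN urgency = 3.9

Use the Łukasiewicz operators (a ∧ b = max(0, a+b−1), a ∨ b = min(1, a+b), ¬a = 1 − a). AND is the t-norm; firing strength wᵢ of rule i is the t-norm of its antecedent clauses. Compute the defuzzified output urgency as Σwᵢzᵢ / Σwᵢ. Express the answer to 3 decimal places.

R1 (z=32.5): elevated=0.30, brief=0.25; AND[max(0, a+b−1)] → w = 0.00
R2 (z=21.5): severe=0.05, elevated=0.30; AND[max(0, a+b−1)] → w = 0.00
R3 (z=23.1): brief=0.25, ¬normal=1−0.39=0.61; AND[max(0, a+b−1)] → w = 0.00
R4 (z=3.9): normal=0.39 → w = 0.39
Weighted average = (0.00·32.5 + 0.00·21.5 + 0.00·23.1 + 0.39·3.9) / (0.00 + 0.00 + 0.00 + 0.39)
  = 1.5210 / 0.3900 = 3.900

3.900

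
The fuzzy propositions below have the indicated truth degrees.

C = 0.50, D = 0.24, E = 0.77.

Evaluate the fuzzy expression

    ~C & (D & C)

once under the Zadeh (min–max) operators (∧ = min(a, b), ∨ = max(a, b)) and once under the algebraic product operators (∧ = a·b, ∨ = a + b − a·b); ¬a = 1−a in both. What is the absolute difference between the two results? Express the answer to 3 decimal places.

0.180

Under Zadeh (min–max):
  ~C = 1 − 0.50 = 0.50
  D & C = min(a, b) on (0.24, 0.50) = 0.24
  ~C & (D & C) = min(a, b) on (0.50, 0.24) = 0.24
  → value = 0.2400
Under algebraic product:
  ~C = 1 − 0.5000 = 0.5000
  D & C = a·b on (0.2400, 0.5000) = 0.1200
  ~C & (D & C) = a·b on (0.5000, 0.1200) = 0.0600
  → value = 0.0600
|0.2400 − 0.0600| = 0.180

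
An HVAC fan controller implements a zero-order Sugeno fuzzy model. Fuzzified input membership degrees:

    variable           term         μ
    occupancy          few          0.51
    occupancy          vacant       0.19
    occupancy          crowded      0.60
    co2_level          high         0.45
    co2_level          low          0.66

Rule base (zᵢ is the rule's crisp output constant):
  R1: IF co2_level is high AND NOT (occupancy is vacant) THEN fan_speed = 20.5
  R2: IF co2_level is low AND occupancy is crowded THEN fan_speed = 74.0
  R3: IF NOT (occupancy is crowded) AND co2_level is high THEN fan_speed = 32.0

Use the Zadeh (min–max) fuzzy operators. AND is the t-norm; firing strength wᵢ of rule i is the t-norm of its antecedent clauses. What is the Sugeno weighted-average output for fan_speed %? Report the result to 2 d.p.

45.81

R1 (z=20.5): high=0.45, ¬vacant=1−0.19=0.81; AND[min(a, b)] → w = 0.45
R2 (z=74.0): low=0.66, crowded=0.60; AND[min(a, b)] → w = 0.60
R3 (z=32.0): ¬crowded=1−0.60=0.40, high=0.45; AND[min(a, b)] → w = 0.40
Weighted average = (0.45·20.5 + 0.60·74.0 + 0.40·32.0) / (0.45 + 0.60 + 0.40)
  = 66.4250 / 1.4500 = 45.81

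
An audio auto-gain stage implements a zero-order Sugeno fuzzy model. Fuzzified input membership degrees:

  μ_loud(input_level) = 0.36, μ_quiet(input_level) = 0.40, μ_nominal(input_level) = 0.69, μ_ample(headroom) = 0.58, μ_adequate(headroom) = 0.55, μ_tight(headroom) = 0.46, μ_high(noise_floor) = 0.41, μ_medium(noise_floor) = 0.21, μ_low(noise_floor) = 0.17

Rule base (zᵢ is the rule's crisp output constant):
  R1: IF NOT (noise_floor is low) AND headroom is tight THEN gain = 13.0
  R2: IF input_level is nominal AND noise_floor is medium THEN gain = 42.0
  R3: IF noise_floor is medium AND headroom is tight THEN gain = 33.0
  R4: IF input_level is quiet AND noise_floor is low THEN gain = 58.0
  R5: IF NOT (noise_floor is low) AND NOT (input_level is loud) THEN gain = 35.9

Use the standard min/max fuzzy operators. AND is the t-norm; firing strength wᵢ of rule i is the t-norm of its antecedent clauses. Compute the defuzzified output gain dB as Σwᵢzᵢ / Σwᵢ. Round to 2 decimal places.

R1 (z=13.0): ¬low=1−0.17=0.83, tight=0.46; AND[min(a, b)] → w = 0.46
R2 (z=42.0): nominal=0.69, medium=0.21; AND[min(a, b)] → w = 0.21
R3 (z=33.0): medium=0.21, tight=0.46; AND[min(a, b)] → w = 0.21
R4 (z=58.0): quiet=0.40, low=0.17; AND[min(a, b)] → w = 0.17
R5 (z=35.9): ¬low=1−0.17=0.83, ¬loud=1−0.36=0.64; AND[min(a, b)] → w = 0.64
Weighted average = (0.46·13.0 + 0.21·42.0 + 0.21·33.0 + 0.17·58.0 + 0.64·35.9) / (0.46 + 0.21 + 0.21 + 0.17 + 0.64)
  = 54.5660 / 1.6900 = 32.29

32.29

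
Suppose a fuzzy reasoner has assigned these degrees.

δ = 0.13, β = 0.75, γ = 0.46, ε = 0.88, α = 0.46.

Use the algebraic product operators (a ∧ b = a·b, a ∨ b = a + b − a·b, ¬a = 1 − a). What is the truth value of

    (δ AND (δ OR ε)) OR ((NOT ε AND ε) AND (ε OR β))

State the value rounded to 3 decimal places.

0.207

δ OR ε = a + b − a·b on (0.1300, 0.8800) = 0.8956
δ AND (δ OR ε) = a·b on (0.1300, 0.8956) = 0.1164
NOT ε = 1 − 0.8800 = 0.1200
NOT ε AND ε = a·b on (0.1200, 0.8800) = 0.1056
ε OR β = a + b − a·b on (0.8800, 0.7500) = 0.9700
(NOT ε AND ε) AND (ε OR β) = a·b on (0.1056, 0.9700) = 0.1024
(δ AND (δ OR ε)) OR ((NOT ε AND ε) AND (ε OR β)) = a + b − a·b on (0.1164, 0.1024) = 0.2069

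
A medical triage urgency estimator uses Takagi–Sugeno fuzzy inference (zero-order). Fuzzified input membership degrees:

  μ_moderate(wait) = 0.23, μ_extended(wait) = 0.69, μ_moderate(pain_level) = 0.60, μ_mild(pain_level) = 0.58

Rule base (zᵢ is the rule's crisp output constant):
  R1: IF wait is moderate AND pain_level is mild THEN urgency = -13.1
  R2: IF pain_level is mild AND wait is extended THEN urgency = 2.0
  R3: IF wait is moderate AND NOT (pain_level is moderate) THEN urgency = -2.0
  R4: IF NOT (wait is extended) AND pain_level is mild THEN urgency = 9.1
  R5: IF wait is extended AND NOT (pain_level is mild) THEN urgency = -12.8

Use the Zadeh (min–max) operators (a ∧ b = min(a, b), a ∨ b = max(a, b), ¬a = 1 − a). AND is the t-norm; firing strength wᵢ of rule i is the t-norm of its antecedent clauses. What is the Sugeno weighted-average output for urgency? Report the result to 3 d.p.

-2.750

R1 (z=-13.1): moderate=0.23, mild=0.58; AND[min(a, b)] → w = 0.23
R2 (z=2.0): mild=0.58, extended=0.69; AND[min(a, b)] → w = 0.58
R3 (z=-2.0): moderate=0.23, ¬moderate=1−0.60=0.40; AND[min(a, b)] → w = 0.23
R4 (z=9.1): ¬extended=1−0.69=0.31, mild=0.58; AND[min(a, b)] → w = 0.31
R5 (z=-12.8): extended=0.69, ¬mild=1−0.58=0.42; AND[min(a, b)] → w = 0.42
Weighted average = (0.23·-13.1 + 0.58·2.0 + 0.23·-2.0 + 0.31·9.1 + 0.42·-12.8) / (0.23 + 0.58 + 0.23 + 0.31 + 0.42)
  = -4.8680 / 1.7700 = -2.750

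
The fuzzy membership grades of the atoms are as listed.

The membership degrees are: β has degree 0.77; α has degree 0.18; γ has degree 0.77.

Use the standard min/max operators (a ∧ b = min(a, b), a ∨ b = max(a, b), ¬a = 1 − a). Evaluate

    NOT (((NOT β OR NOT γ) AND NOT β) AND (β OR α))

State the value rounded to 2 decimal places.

0.77

NOT β = 1 − 0.77 = 0.23
NOT γ = 1 − 0.77 = 0.23
NOT β OR NOT γ = max(a, b) on (0.23, 0.23) = 0.23
NOT β = 1 − 0.77 = 0.23
(NOT β OR NOT γ) AND NOT β = min(a, b) on (0.23, 0.23) = 0.23
β OR α = max(a, b) on (0.77, 0.18) = 0.77
((NOT β OR NOT γ) AND NOT β) AND (β OR α) = min(a, b) on (0.23, 0.77) = 0.23
NOT (((NOT β OR NOT γ) AND NOT β) AND (β OR α)) = 1 − 0.23 = 0.77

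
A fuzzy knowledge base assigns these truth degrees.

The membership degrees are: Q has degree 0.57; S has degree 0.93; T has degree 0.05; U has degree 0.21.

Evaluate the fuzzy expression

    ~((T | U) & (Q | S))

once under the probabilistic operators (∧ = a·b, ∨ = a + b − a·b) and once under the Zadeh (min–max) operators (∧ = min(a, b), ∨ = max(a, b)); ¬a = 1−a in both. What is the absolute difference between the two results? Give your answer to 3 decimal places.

0.032

Under probabilistic:
  T | U = a + b − a·b on (0.0500, 0.2100) = 0.2495
  Q | S = a + b − a·b on (0.5700, 0.9300) = 0.9699
  (T | U) & (Q | S) = a·b on (0.2495, 0.9699) = 0.2420
  ~((T | U) & (Q | S)) = 1 − 0.2420 = 0.7580
  → value = 0.7580
Under Zadeh (min–max):
  T | U = max(a, b) on (0.05, 0.21) = 0.21
  Q | S = max(a, b) on (0.57, 0.93) = 0.93
  (T | U) & (Q | S) = min(a, b) on (0.21, 0.93) = 0.21
  ~((T | U) & (Q | S)) = 1 − 0.21 = 0.79
  → value = 0.7900
|0.7580 − 0.7900| = 0.032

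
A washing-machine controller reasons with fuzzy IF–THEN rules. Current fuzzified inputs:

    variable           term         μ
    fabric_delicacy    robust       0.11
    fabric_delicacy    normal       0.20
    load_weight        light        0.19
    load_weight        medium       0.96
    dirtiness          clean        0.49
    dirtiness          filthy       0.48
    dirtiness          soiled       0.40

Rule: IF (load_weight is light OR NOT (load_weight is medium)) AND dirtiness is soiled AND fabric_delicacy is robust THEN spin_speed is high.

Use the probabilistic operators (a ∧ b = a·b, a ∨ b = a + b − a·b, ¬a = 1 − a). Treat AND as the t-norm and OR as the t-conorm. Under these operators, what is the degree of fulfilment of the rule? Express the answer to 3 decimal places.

firing strength: (light=0.19 OR ¬medium=1−0.96=0.04) = 0.2224; AND[a·b] with soiled=0.40, robust=0.11 → w = 0.0098

0.010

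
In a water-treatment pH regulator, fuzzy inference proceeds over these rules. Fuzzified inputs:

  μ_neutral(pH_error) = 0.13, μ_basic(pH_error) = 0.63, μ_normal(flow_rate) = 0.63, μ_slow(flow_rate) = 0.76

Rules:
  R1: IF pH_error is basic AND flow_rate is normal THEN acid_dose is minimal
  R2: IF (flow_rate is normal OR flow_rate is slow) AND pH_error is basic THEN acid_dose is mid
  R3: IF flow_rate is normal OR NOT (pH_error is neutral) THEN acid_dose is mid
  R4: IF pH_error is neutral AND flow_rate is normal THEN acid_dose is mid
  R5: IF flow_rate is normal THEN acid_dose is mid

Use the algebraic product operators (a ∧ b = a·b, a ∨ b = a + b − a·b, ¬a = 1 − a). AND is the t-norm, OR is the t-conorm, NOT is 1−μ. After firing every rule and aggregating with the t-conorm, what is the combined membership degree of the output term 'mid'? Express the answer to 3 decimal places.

R1: basic=0.63, normal=0.63; AND[a·b] → w = 0.3969
R2: (normal=0.63 OR slow=0.76) = 0.9112; AND[a·b] with basic=0.63 → w = 0.5741
R3: normal=0.63, ¬neutral=1−0.13=0.87; OR[a + b − a·b] → w = 0.9519
R4: neutral=0.13, normal=0.63; AND[a·b] → w = 0.0819
R5: normal=0.63 → w = 0.6300
Rules with consequent 'mid': {R2, R3, R4, R5} → strengths 0.5741, 0.9519, 0.0819, 0.6300
Aggregate via t-conorm [a + b − a·b]: 0.9930

0.993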